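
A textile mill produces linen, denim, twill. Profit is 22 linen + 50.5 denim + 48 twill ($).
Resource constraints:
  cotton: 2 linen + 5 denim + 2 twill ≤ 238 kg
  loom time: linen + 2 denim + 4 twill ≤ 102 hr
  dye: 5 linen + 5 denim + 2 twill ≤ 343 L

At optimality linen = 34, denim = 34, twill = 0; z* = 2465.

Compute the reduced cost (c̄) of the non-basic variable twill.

-1

At the optimum: cotton uses 238 of 238 (binding); loom time uses 102 of 102 (binding); dye uses 340 of 343 (slack = 3).
Slack constraints have shadow price 0 (complementary slackness).
Dual feasibility on the basic columns requires 2·y_cotton + 1·y_loom time = 22, 5·y_cotton + 2·y_loom time = 50.5.
→ y_cotton = 6.5 and y_loom time = 9.
Reduced cost of twill: c₃ − yᵀa₃ = 48 − (6.5·2 + 9·4) = 48 − 49 = -1.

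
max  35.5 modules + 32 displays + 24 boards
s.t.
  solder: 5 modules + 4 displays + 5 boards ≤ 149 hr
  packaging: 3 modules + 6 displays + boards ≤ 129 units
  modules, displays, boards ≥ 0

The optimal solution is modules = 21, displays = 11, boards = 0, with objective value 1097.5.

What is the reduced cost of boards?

-9.5

Check each constraint at x*: solder 149/149 (tight); packaging 129/129 (tight).
The binding rows give the dual system: 5·y_solder + 3·y_packaging = 35.5 and 4·y_solder + 6·y_packaging = 32.
→ y_solder = 6.5 and y_packaging = 1.
Reduced cost of boards: c₃ − yᵀa₃ = 24 − (6.5·5 + 1·1) = 24 − 33.5 = -9.5.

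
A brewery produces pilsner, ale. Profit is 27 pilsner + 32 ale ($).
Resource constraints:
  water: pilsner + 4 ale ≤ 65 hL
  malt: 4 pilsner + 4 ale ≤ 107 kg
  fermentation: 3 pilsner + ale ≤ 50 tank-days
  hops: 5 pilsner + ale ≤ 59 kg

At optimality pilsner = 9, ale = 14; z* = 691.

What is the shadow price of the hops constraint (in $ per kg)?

4

Check each constraint at x*: water 65/65 (tight); malt 92/107 (slack 15); fermentation 41/50 (slack 9); hops 59/59 (tight).
By complementary slackness, y = 0 for the non-binding constraints.
Dual feasibility on the basic columns requires 1·y_water + 5·y_hops = 27, 4·y_water + 1·y_hops = 32.
→ y_water = 7 and y_hops = 4.
Shadow price of hops = 4.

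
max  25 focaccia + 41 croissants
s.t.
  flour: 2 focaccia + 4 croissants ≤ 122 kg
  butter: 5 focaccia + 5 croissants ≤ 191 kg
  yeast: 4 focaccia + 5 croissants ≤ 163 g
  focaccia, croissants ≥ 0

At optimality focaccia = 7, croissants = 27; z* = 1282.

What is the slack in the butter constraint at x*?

21

butter used = 5·7 + 5·27 = 170; slack = 191 − 170 = 21.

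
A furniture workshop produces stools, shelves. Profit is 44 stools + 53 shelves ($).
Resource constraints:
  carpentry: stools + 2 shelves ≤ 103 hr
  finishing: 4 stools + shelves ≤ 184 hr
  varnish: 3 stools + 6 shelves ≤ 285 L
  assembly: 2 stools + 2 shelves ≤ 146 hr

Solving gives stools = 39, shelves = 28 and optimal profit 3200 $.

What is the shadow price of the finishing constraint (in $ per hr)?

5

Check each constraint at x*: carpentry 95/103 (slack 8); finishing 184/184 (tight); varnish 285/285 (tight); assembly 134/146 (slack 12).
Since carpentry, assembly are not tight, their duals are 0.
The binding rows give the dual system: 4·y_finishing + 3·y_varnish = 44 and 1·y_finishing + 6·y_varnish = 53.
Solving: y_finishing = 5, y_varnish = 8.
Shadow price of finishing = 5.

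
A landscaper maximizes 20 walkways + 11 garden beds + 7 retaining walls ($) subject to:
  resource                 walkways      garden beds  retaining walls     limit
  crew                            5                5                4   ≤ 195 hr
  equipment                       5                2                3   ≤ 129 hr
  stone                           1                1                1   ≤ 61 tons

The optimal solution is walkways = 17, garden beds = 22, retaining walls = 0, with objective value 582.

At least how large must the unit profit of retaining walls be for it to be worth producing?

13

At the optimum: crew uses 195 of 195 (binding); equipment uses 129 of 129 (binding); stone uses 39 of 61 (slack = 22).
By complementary slackness, y = 0 for the non-binding constraint.
From A_Bᵀ y = c: 5·y_crew + 5·y_equipment = 20; 5·y_crew + 2·y_equipment = 11.
→ y_crew = 1 and y_equipment = 3.
retaining walls enters the basis when its profit ≥ yᵀa₃ = 1·4 + 3·3 = 13.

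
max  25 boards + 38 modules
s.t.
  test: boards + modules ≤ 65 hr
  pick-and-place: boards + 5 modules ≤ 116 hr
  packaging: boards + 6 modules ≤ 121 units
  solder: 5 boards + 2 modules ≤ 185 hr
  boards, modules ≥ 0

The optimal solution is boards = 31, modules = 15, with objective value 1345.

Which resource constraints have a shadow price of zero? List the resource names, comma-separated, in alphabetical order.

pick-and-place, test

test: 46/65 (slack 19)
pick-and-place: 106/116 (slack 10)
packaging: 121/121 (binding)
solder: 185/185 (binding)
By complementary slackness, a constraint with positive slack has shadow price 0 → pick-and-place, test.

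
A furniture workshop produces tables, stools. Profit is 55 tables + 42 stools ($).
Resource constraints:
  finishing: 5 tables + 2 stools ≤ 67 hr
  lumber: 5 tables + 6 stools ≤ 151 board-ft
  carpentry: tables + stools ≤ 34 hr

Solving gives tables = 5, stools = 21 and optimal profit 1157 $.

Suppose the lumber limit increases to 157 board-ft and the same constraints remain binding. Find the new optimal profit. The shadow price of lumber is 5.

1187

Δb = 6, so new z* = 1157 + (5)·(6) = 1157 + 30 = 1187.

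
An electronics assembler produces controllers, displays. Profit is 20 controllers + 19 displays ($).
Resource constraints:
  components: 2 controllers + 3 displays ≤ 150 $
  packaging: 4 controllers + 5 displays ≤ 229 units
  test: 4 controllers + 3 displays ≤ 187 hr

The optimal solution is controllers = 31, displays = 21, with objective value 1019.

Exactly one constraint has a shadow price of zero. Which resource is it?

components

components: 125/150 (slack 25)
packaging: 229/229 (binding)
test: 187/187 (binding)
By complementary slackness, a constraint with positive slack has shadow price 0 → components.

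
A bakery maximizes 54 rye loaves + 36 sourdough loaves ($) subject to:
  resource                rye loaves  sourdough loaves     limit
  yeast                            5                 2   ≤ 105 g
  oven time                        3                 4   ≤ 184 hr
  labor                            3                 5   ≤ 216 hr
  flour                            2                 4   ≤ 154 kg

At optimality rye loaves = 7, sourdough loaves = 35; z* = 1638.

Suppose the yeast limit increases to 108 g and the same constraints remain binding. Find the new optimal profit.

1665

Check each constraint at x*: yeast 105/105 (tight); oven time 161/184 (slack 23); labor 196/216 (slack 20); flour 154/154 (tight).
By complementary slackness, y = 0 for the non-binding constraints.
Dual feasibility on the basic columns requires 5·y_yeast + 2·y_flour = 54, 2·y_yeast + 4·y_flour = 36.
This yields shadow prices y_yeast = 9, y_flour = 4.5.
Δz = y_yeast·Δb = 9 × (3) = 27, so new z* = 1638 + 27 = 1665.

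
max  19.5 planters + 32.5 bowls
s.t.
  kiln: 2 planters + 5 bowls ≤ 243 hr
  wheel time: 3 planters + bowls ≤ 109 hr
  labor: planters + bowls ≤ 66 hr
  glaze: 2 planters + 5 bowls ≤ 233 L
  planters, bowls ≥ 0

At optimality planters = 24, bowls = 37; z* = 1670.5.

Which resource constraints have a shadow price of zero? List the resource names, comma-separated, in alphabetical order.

kiln: 233/243 (slack 10)
wheel time: 109/109 (binding)
labor: 61/66 (slack 5)
glaze: 233/233 (binding)
By complementary slackness, a constraint with positive slack has shadow price 0 → kiln, labor.

kiln, labor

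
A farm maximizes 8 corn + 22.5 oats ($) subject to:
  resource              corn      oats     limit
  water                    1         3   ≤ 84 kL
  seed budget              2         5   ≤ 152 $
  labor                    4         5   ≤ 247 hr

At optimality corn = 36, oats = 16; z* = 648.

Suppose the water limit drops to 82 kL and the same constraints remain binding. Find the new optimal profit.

Binding: water and seed budget. Non-binding: labor (23 unused).
By complementary slackness, y = 0 for the non-binding constraint.
Dual feasibility on the basic columns requires 1·y_water + 2·y_seed budget = 8, 3·y_water + 5·y_seed budget = 22.5.
This yields shadow prices y_water = 5, y_seed budget = 1.5.
Δz = y_water·Δb = 5 × (-2) = -10, so new z* = 648 − 10 = 638.

638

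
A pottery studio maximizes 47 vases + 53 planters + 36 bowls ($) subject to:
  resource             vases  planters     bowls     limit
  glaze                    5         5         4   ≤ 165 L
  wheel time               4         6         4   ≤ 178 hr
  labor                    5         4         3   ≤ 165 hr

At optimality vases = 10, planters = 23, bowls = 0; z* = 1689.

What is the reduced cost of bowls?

Check each constraint at x*: glaze 165/165 (tight); wheel time 178/178 (tight); labor 142/165 (slack 23).
By complementary slackness, y = 0 for the non-binding constraint.
The binding rows give the dual system: 5·y_glaze + 4·y_wheel time = 47 and 5·y_glaze + 6·y_wheel time = 53.
This yields shadow prices y_glaze = 7, y_wheel time = 3.
Reduced cost of bowls: c₃ − yᵀa₃ = 36 − (7·4 + 3·4) = 36 − 40 = -4.

-4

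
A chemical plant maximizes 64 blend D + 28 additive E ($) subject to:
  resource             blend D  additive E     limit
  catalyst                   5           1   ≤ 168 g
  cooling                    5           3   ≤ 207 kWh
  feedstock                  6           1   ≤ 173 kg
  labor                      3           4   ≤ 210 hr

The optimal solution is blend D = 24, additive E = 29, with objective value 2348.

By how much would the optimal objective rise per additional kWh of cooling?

8

Check each constraint at x*: catalyst 149/168 (slack 19); cooling 207/207 (tight); feedstock 173/173 (tight); labor 188/210 (slack 22).
Slack constraints have shadow price 0 (complementary slackness).
The binding rows give the dual system: 5·y_cooling + 6·y_feedstock = 64 and 3·y_cooling + 1·y_feedstock = 28.
Solving: y_cooling = 8, y_feedstock = 4.
Shadow price of cooling = 8.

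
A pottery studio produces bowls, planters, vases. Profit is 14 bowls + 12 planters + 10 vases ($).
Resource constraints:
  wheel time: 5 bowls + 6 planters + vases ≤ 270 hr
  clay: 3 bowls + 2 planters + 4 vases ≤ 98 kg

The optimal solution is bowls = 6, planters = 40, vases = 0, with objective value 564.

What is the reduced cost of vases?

-3

At the optimum: wheel time uses 270 of 270 (binding); clay uses 98 of 98 (binding).
Dual feasibility on the basic columns requires 5·y_wheel time + 3·y_clay = 14, 6·y_wheel time + 2·y_clay = 12.
This yields shadow prices y_wheel time = 1, y_clay = 3.
Reduced cost of vases: c₃ − yᵀa₃ = 10 − (1·1 + 3·4) = 10 − 13 = -3.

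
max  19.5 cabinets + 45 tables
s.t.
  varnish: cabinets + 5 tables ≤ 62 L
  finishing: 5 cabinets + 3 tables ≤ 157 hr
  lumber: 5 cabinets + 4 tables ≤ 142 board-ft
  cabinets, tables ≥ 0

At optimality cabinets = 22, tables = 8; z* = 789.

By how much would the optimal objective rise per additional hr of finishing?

0

At the optimum: varnish uses 62 of 62 (binding); finishing uses 134 of 157 (slack = 23); lumber uses 142 of 142 (binding).
Since finishing is not tight, its dual is 0.
The binding rows give the dual system: 1·y_varnish + 5·y_lumber = 19.5 and 5·y_varnish + 4·y_lumber = 45.
→ y_varnish = 7 and y_lumber = 2.5.
Shadow price of finishing = 0.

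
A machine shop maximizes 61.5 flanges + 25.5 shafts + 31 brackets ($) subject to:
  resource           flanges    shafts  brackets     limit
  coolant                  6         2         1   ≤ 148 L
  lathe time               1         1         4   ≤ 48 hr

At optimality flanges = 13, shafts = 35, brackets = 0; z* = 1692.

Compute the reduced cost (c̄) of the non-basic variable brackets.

-8

Check each constraint at x*: coolant 148/148 (tight); lathe time 48/48 (tight).
The binding rows give the dual system: 6·y_coolant + 1·y_lathe time = 61.5 and 2·y_coolant + 1·y_lathe time = 25.5.
Solving: y_coolant = 9, y_lathe time = 7.5.
Reduced cost of brackets: c₃ − yᵀa₃ = 31 − (9·1 + 7.5·4) = 31 − 39 = -8.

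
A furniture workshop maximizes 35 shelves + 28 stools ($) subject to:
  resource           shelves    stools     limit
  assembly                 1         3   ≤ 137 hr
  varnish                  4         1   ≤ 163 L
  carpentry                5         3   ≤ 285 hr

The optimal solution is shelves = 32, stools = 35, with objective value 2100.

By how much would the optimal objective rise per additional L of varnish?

Check each constraint at x*: assembly 137/137 (tight); varnish 163/163 (tight); carpentry 265/285 (slack 20).
By complementary slackness, y = 0 for the non-binding constraint.
The binding rows give the dual system: 1·y_assembly + 4·y_varnish = 35 and 3·y_assembly + 1·y_varnish = 28.
Solving: y_assembly = 7, y_varnish = 7.
Shadow price of varnish = 7.

7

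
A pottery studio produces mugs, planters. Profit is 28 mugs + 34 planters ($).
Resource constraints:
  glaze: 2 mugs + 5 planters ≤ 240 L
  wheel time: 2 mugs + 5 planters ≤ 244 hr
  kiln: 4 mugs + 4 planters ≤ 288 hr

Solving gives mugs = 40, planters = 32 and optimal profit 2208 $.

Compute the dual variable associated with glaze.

At the optimum: glaze uses 240 of 240 (binding); wheel time uses 240 of 244 (slack = 4); kiln uses 288 of 288 (binding).
Slack constraints have shadow price 0 (complementary slackness).
Dual feasibility on the basic columns requires 2·y_glaze + 4·y_kiln = 28, 5·y_glaze + 4·y_kiln = 34.
Solving: y_glaze = 2, y_kiln = 6.
Shadow price of glaze = 2.

2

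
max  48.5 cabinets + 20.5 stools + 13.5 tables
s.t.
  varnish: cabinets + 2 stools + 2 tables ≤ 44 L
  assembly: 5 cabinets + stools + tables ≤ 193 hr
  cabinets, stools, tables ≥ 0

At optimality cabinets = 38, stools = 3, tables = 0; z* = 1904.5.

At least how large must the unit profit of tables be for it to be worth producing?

20.5

Both varnish and assembly are binding at x*.
The binding rows give the dual system: 1·y_varnish + 5·y_assembly = 48.5 and 2·y_varnish + 1·y_assembly = 20.5.
→ y_varnish = 6 and y_assembly = 8.5.
tables enters the basis when its profit ≥ yᵀa₃ = 6·2 + 8.5·1 = 20.5.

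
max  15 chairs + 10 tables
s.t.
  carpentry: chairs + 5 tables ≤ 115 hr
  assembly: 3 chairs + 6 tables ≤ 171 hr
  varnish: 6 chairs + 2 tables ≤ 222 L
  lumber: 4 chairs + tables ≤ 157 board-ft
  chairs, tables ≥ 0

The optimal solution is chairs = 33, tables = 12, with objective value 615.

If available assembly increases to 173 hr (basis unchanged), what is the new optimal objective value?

Binding: assembly and varnish. Non-binding: carpentry (22 unused), lumber (13 unused).
Slack constraints have shadow price 0 (complementary slackness).
The binding rows give the dual system: 3·y_assembly + 6·y_varnish = 15 and 6·y_assembly + 2·y_varnish = 10.
Solving: y_assembly = 1, y_varnish = 2.
Δz = y_assembly·Δb = 1 × (2) = 2, so new z* = 615 + 2 = 617.

617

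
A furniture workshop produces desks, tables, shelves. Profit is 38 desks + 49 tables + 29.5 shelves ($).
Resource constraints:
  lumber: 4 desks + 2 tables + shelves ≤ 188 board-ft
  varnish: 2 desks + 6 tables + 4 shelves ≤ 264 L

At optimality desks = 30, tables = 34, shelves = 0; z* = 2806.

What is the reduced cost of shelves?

Both lumber and varnish are binding at x*.
Dual feasibility on the basic columns requires 4·y_lumber + 2·y_varnish = 38, 2·y_lumber + 6·y_varnish = 49.
This yields shadow prices y_lumber = 6.5, y_varnish = 6.
Reduced cost of shelves: c₃ − yᵀa₃ = 29.5 − (6.5·1 + 6·4) = 29.5 − 30.5 = -1.

-1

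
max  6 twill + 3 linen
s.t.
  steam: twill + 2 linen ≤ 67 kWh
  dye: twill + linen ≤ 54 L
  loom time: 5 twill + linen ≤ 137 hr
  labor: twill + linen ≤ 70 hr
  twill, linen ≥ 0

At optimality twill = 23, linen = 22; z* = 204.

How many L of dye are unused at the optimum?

dye used = 1·23 + 1·22 = 45; slack = 54 − 45 = 9.

9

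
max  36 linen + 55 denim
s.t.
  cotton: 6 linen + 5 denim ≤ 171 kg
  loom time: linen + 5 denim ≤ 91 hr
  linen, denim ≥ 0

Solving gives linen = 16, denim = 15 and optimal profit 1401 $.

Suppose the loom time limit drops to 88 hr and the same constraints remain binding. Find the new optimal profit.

1383

At the optimum: cotton uses 171 of 171 (binding); loom time uses 91 of 91 (binding).
The binding rows give the dual system: 6·y_cotton + 1·y_loom time = 36 and 5·y_cotton + 5·y_loom time = 55.
→ y_cotton = 5 and y_loom time = 6.
Δz = y_loom time·Δb = 6 × (-3) = -18, so new z* = 1401 − 18 = 1383.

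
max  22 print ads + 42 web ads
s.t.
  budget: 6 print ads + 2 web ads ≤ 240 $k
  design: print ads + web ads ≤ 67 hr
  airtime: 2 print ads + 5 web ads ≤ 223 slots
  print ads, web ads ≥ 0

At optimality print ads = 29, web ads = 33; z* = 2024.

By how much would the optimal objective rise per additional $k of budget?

Binding: budget and airtime. Non-binding: design (5 unused).
By complementary slackness, y = 0 for the non-binding constraint.
From A_Bᵀ y = c: 6·y_budget + 2·y_airtime = 22; 2·y_budget + 5·y_airtime = 42.
→ y_budget = 1 and y_airtime = 8.
Shadow price of budget = 1.

1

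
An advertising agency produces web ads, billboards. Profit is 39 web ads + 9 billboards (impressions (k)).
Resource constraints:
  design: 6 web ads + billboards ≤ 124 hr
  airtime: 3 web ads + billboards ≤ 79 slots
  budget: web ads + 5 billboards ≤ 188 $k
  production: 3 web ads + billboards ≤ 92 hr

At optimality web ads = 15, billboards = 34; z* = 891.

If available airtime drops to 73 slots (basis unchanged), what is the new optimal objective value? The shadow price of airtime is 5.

Δb = -6, so new z* = 891 + (5)·(-6) = 891 − 30 = 861.

861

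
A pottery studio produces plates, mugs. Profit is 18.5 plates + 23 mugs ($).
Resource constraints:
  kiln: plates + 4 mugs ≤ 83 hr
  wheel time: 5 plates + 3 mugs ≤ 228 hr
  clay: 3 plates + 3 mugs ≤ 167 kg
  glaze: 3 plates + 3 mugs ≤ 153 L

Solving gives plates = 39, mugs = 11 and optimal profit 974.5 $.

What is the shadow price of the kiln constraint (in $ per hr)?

3.5

Binding: kiln and wheel time. Non-binding: clay (17 unused), glaze (3 unused).
By complementary slackness, y = 0 for the non-binding constraints.
The binding rows give the dual system: 1·y_kiln + 5·y_wheel time = 18.5 and 4·y_kiln + 3·y_wheel time = 23.
This yields shadow prices y_kiln = 3.5, y_wheel time = 3.
Shadow price of kiln = 3.5.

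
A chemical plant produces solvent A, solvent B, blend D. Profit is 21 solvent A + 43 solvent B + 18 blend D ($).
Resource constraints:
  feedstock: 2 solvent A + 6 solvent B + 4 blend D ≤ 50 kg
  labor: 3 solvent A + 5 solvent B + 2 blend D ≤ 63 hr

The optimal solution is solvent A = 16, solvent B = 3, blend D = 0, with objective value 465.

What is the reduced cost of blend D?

-4

At the optimum: feedstock uses 50 of 50 (binding); labor uses 63 of 63 (binding).
From A_Bᵀ y = c: 2·y_feedstock + 3·y_labor = 21; 6·y_feedstock + 5·y_labor = 43.
→ y_feedstock = 3 and y_labor = 5.
Reduced cost of blend D: c₃ − yᵀa₃ = 18 − (3·4 + 5·2) = 18 − 22 = -4.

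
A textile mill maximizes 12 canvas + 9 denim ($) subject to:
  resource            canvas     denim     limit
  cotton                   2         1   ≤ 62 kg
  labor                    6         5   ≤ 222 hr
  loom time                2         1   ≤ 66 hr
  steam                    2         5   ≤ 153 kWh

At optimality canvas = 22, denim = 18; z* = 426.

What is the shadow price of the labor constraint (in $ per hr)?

Check each constraint at x*: cotton 62/62 (tight); labor 222/222 (tight); loom time 62/66 (slack 4); steam 134/153 (slack 19).
Since loom time, steam are not tight, their duals are 0.
Dual feasibility on the basic columns requires 2·y_cotton + 6·y_labor = 12, 1·y_cotton + 5·y_labor = 9.
→ y_cotton = 1.5 and y_labor = 1.5.
Shadow price of labor = 1.5.

1.5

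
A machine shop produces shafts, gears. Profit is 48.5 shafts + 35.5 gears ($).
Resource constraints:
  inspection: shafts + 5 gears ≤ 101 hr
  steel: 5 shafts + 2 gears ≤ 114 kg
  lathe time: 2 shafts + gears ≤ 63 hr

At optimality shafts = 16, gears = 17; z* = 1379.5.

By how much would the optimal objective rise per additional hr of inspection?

Binding: inspection and steel. Non-binding: lathe time (14 unused).
By complementary slackness, y = 0 for the non-binding constraint.
Dual feasibility on the basic columns requires 1·y_inspection + 5·y_steel = 48.5, 5·y_inspection + 2·y_steel = 35.5.
Solving: y_inspection = 3.5, y_steel = 9.
Shadow price of inspection = 3.5.

3.5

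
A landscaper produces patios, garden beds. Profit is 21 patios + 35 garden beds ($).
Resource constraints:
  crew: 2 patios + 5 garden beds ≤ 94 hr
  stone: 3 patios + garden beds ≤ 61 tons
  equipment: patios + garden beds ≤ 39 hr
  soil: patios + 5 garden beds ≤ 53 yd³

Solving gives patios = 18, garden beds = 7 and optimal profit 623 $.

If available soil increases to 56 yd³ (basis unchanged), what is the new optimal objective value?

641

At the optimum: crew uses 71 of 94 (slack = 23); stone uses 61 of 61 (binding); equipment uses 25 of 39 (slack = 14); soil uses 53 of 53 (binding).
Slack constraints have shadow price 0 (complementary slackness).
From A_Bᵀ y = c: 3·y_stone + 1·y_soil = 21; 1·y_stone + 5·y_soil = 35.
Solving: y_stone = 5, y_soil = 6.
Δz = y_soil·Δb = 6 × (3) = 18, so new z* = 623 + 18 = 641.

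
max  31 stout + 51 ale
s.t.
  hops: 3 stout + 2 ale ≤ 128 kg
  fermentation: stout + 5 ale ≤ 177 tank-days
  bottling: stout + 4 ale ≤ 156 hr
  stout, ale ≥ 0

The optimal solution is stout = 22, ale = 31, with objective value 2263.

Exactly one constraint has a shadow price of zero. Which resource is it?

bottling

hops: 128/128 (binding)
fermentation: 177/177 (binding)
bottling: 146/156 (slack 10)
By complementary slackness, a constraint with positive slack has shadow price 0 → bottling.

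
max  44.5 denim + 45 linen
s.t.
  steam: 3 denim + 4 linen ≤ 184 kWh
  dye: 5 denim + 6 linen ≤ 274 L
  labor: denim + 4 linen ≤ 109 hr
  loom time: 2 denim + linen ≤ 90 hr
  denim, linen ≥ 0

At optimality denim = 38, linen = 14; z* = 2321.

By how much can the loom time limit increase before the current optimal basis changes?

19.6

Binding constraints: dye, loom time. The basis is B = [[5,6],[2,1]] with det -7.
Per unit increase in loom time, x* moves by d = (0.8571, -0.7143).
The basis stays optimal until linen reaches 0; allowable increase = 19.6 hr.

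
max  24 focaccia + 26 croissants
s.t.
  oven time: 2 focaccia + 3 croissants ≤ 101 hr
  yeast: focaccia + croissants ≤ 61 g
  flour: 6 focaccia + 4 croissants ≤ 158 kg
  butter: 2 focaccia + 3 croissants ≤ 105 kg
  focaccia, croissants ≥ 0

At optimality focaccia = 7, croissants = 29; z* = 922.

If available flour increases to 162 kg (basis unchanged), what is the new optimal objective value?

Binding: oven time and flour. Non-binding: yeast (25 unused), butter (4 unused).
Since yeast, butter are not tight, their duals are 0.
The binding rows give the dual system: 2·y_oven time + 6·y_flour = 24 and 3·y_oven time + 4·y_flour = 26.
Solving: y_oven time = 6, y_flour = 2.
Δz = y_flour·Δb = 2 × (4) = 8, so new z* = 922 + 8 = 930.

930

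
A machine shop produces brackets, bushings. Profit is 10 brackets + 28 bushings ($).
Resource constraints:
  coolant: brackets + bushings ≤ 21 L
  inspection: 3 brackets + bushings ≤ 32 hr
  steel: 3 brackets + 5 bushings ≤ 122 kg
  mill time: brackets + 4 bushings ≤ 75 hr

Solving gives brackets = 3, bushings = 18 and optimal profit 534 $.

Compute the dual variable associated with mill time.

6

Binding: coolant and mill time. Non-binding: inspection (5 unused), steel (23 unused).
Slack constraints have shadow price 0 (complementary slackness).
The binding rows give the dual system: 1·y_coolant + 1·y_mill time = 10 and 1·y_coolant + 4·y_mill time = 28.
This yields shadow prices y_coolant = 4, y_mill time = 6.
Shadow price of mill time = 6.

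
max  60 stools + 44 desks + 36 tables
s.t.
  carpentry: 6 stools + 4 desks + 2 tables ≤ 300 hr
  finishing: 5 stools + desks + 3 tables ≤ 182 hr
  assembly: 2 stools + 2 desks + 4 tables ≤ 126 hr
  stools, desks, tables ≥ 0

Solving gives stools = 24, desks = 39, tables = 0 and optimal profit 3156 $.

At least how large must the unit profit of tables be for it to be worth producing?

Binding: carpentry and assembly. Non-binding: finishing (23 unused).
Since finishing is not tight, its dual is 0.
Dual feasibility on the basic columns requires 6·y_carpentry + 2·y_assembly = 60, 4·y_carpentry + 2·y_assembly = 44.
→ y_carpentry = 8 and y_assembly = 6.
tables enters the basis when its profit ≥ yᵀa₃ = 8·2 + 6·4 = 40.

40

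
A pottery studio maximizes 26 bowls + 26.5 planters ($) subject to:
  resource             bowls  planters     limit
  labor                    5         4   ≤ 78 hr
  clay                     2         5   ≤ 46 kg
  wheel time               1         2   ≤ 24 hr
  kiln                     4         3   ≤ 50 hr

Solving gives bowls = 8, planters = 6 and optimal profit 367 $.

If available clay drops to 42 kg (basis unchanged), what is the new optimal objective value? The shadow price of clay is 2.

Δb = -4, so new z* = 367 + (2)·(-4) = 367 − 8 = 359.

359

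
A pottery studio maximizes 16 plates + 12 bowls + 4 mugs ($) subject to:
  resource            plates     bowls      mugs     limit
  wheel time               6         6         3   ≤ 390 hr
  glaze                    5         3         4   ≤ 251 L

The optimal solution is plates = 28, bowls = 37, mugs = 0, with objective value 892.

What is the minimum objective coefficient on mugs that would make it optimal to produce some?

11

Both wheel time and glaze are binding at x*.
From A_Bᵀ y = c: 6·y_wheel time + 5·y_glaze = 16; 6·y_wheel time + 3·y_glaze = 12.
→ y_wheel time = 1 and y_glaze = 2.
mugs enters the basis when its profit ≥ yᵀa₃ = 1·3 + 2·4 = 11.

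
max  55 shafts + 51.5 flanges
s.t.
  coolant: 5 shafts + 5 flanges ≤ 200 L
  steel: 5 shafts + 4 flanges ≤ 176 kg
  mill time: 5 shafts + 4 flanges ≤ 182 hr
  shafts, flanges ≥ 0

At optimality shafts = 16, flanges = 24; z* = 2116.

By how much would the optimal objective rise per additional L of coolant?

Check each constraint at x*: coolant 200/200 (tight); steel 176/176 (tight); mill time 176/182 (slack 6).
Slack constraints have shadow price 0 (complementary slackness).
The binding rows give the dual system: 5·y_coolant + 5·y_steel = 55 and 5·y_coolant + 4·y_steel = 51.5.
→ y_coolant = 7.5 and y_steel = 3.5.
Shadow price of coolant = 7.5.

7.5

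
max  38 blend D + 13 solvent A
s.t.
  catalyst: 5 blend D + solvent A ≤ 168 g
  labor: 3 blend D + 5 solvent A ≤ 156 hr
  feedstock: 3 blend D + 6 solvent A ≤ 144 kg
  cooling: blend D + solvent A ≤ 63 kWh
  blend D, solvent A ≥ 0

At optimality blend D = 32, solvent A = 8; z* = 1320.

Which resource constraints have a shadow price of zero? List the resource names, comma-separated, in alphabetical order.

catalyst: 168/168 (binding)
labor: 136/156 (slack 20)
feedstock: 144/144 (binding)
cooling: 40/63 (slack 23)
By complementary slackness, a constraint with positive slack has shadow price 0 → cooling, labor.

cooling, labor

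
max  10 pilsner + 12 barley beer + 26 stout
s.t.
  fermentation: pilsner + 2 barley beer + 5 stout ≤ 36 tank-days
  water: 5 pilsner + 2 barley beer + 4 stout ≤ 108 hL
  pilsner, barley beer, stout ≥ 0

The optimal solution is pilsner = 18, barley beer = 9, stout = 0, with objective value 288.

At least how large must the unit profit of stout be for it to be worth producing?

Check each constraint at x*: fermentation 36/36 (tight); water 108/108 (tight).
From A_Bᵀ y = c: 1·y_fermentation + 5·y_water = 10; 2·y_fermentation + 2·y_water = 12.
Solving: y_fermentation = 5, y_water = 1.
stout enters the basis when its profit ≥ yᵀa₃ = 5·5 + 1·4 = 29.

29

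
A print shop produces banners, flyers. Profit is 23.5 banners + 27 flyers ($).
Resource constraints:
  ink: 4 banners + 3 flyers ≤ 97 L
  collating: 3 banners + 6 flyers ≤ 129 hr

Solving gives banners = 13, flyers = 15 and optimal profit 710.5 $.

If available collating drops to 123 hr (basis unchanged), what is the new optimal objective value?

Check each constraint at x*: ink 97/97 (tight); collating 129/129 (tight).
The binding rows give the dual system: 4·y_ink + 3·y_collating = 23.5 and 3·y_ink + 6·y_collating = 27.
This yields shadow prices y_ink = 4, y_collating = 2.5.
Δz = y_collating·Δb = 2.5 × (-6) = -15, so new z* = 710.5 − 15 = 695.5.

695.5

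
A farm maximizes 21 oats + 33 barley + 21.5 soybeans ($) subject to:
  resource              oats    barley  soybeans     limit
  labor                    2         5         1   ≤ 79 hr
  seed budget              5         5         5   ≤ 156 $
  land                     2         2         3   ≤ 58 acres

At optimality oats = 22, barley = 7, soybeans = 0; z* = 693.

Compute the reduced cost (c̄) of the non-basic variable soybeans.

-2

Binding: labor and land. Non-binding: seed budget (11 unused).
Slack constraints have shadow price 0 (complementary slackness).
The binding rows give the dual system: 2·y_labor + 2·y_land = 21 and 5·y_labor + 2·y_land = 33.
→ y_labor = 4 and y_land = 6.5.
Reduced cost of soybeans: c₃ − yᵀa₃ = 21.5 − (4·1 + 6.5·3) = 21.5 − 23.5 = -2.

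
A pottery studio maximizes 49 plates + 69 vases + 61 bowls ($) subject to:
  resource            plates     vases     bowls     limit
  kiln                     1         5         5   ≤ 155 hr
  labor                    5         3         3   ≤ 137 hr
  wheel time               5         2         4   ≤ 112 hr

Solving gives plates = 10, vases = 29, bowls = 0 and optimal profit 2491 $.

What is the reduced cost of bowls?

At the optimum: kiln uses 155 of 155 (binding); labor uses 137 of 137 (binding); wheel time uses 108 of 112 (slack = 4).
By complementary slackness, y = 0 for the non-binding constraint.
From A_Bᵀ y = c: 1·y_kiln + 5·y_labor = 49; 5·y_kiln + 3·y_labor = 69.
Solving: y_kiln = 9, y_labor = 8.
Reduced cost of bowls: c₃ − yᵀa₃ = 61 − (9·5 + 8·3) = 61 − 69 = -8.

-8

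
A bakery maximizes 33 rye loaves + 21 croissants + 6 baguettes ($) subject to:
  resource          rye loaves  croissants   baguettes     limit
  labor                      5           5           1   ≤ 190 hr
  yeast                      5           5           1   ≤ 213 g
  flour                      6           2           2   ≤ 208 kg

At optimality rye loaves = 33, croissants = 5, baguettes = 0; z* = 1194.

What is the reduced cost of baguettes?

Binding: labor and flour. Non-binding: yeast (23 unused).
Slack constraints have shadow price 0 (complementary slackness).
The binding rows give the dual system: 5·y_labor + 6·y_flour = 33 and 5·y_labor + 2·y_flour = 21.
Solving: y_labor = 3, y_flour = 3.
Reduced cost of baguettes: c₃ − yᵀa₃ = 6 − (3·1 + 3·2) = 6 − 9 = -3.

-3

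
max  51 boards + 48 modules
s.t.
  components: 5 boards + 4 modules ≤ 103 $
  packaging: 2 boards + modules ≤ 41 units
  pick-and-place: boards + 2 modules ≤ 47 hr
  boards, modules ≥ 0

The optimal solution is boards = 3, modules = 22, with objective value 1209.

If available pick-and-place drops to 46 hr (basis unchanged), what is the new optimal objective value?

1203

At the optimum: components uses 103 of 103 (binding); packaging uses 28 of 41 (slack = 13); pick-and-place uses 47 of 47 (binding).
Slack constraints have shadow price 0 (complementary slackness).
From A_Bᵀ y = c: 5·y_components + 1·y_pick-and-place = 51; 4·y_components + 2·y_pick-and-place = 48.
Solving: y_components = 9, y_pick-and-place = 6.
Δz = y_pick-and-place·Δb = 6 × (-1) = -6, so new z* = 1209 − 6 = 1203.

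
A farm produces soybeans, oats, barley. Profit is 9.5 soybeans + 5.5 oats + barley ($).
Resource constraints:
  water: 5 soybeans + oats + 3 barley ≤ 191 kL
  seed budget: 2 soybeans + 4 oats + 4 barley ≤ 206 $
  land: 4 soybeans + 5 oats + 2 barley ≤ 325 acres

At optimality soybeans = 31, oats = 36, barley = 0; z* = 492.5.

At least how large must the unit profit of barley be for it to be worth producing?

8.5

Binding: water and seed budget. Non-binding: land (21 unused).
By complementary slackness, y = 0 for the non-binding constraint.
From A_Bᵀ y = c: 5·y_water + 2·y_seed budget = 9.5; 1·y_water + 4·y_seed budget = 5.5.
Solving: y_water = 1.5, y_seed budget = 1.
barley enters the basis when its profit ≥ yᵀa₃ = 1.5·3 + 1·4 = 8.5.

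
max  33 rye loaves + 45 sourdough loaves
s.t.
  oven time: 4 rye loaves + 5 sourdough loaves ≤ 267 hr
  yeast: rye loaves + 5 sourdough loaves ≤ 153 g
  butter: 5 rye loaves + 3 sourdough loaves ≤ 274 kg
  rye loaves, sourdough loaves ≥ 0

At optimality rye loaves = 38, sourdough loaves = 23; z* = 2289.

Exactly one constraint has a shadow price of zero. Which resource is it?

oven time: 267/267 (binding)
yeast: 153/153 (binding)
butter: 259/274 (slack 15)
By complementary slackness, a constraint with positive slack has shadow price 0 → butter.

butter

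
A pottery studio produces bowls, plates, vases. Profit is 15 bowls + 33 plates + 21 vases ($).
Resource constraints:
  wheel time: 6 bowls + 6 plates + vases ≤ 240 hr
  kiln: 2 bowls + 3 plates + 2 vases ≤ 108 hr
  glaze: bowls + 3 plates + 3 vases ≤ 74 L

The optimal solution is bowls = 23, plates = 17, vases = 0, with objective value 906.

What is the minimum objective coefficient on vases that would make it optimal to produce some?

28

At the optimum: wheel time uses 240 of 240 (binding); kiln uses 97 of 108 (slack = 11); glaze uses 74 of 74 (binding).
Since kiln is not tight, its dual is 0.
Dual feasibility on the basic columns requires 6·y_wheel time + 1·y_glaze = 15, 6·y_wheel time + 3·y_glaze = 33.
This yields shadow prices y_wheel time = 1, y_glaze = 9.
vases enters the basis when its profit ≥ yᵀa₃ = 1·1 + 9·3 = 28.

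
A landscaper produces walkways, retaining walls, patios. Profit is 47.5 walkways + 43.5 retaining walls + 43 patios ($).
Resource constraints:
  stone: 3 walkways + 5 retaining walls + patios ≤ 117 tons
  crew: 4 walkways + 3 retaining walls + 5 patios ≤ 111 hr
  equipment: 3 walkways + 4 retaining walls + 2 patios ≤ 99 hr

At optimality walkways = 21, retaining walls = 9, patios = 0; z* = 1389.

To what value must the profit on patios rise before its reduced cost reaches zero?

51.5

At the optimum: stone uses 108 of 117 (slack = 9); crew uses 111 of 111 (binding); equipment uses 99 of 99 (binding).
Slack constraints have shadow price 0 (complementary slackness).
The binding rows give the dual system: 4·y_crew + 3·y_equipment = 47.5 and 3·y_crew + 4·y_equipment = 43.5.
This yields shadow prices y_crew = 8.5, y_equipment = 4.5.
patios enters the basis when its profit ≥ yᵀa₃ = 8.5·5 + 4.5·2 = 51.5.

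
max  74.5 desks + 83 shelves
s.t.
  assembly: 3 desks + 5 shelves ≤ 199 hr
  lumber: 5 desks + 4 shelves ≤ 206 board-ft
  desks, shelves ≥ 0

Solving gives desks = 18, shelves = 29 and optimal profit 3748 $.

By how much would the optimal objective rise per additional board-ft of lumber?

9.5

Both assembly and lumber are binding at x*.
From A_Bᵀ y = c: 3·y_assembly + 5·y_lumber = 74.5; 5·y_assembly + 4·y_lumber = 83.
Solving: y_assembly = 9, y_lumber = 9.5.
Shadow price of lumber = 9.5.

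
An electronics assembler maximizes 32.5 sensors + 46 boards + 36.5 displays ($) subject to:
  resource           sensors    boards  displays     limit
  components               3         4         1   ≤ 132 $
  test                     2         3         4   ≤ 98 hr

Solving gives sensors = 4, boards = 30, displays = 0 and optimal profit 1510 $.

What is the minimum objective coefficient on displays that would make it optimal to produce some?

At the optimum: components uses 132 of 132 (binding); test uses 98 of 98 (binding).
The binding rows give the dual system: 3·y_components + 2·y_test = 32.5 and 4·y_components + 3·y_test = 46.
→ y_components = 5.5 and y_test = 8.
displays enters the basis when its profit ≥ yᵀa₃ = 5.5·1 + 8·4 = 37.5.

37.5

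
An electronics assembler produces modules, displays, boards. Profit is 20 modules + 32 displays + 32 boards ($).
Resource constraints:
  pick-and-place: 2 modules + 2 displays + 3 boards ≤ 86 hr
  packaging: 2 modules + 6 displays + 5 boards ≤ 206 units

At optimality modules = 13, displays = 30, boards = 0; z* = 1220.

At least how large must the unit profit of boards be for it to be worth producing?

36

Check each constraint at x*: pick-and-place 86/86 (tight); packaging 206/206 (tight).
Dual feasibility on the basic columns requires 2·y_pick-and-place + 2·y_packaging = 20, 2·y_pick-and-place + 6·y_packaging = 32.
→ y_pick-and-place = 7 and y_packaging = 3.
boards enters the basis when its profit ≥ yᵀa₃ = 7·3 + 3·5 = 36.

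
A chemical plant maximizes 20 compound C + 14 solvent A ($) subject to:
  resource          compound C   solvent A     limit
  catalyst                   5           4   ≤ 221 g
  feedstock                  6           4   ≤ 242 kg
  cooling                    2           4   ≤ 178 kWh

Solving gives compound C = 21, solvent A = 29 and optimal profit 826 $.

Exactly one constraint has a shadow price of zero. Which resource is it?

catalyst: 221/221 (binding)
feedstock: 242/242 (binding)
cooling: 158/178 (slack 20)
By complementary slackness, a constraint with positive slack has shadow price 0 → cooling.

cooling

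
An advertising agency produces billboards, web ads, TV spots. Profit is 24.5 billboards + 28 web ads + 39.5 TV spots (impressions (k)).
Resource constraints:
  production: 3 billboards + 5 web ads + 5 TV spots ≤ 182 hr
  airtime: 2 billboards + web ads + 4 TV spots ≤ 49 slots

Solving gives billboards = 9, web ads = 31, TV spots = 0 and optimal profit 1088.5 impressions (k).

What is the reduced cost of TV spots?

-5

At the optimum: production uses 182 of 182 (binding); airtime uses 49 of 49 (binding).
Dual feasibility on the basic columns requires 3·y_production + 2·y_airtime = 24.5, 5·y_production + 1·y_airtime = 28.
→ y_production = 4.5 and y_airtime = 5.5.
Reduced cost of TV spots: c₃ − yᵀa₃ = 39.5 − (4.5·5 + 5.5·4) = 39.5 − 44.5 = -5.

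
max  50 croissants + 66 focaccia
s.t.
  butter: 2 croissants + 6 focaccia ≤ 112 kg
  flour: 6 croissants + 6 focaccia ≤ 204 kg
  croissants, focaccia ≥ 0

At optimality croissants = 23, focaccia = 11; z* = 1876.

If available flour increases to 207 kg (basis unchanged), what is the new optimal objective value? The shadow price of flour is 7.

1897

Δb = 3, so new z* = 1876 + (7)·(3) = 1876 + 21 = 1897.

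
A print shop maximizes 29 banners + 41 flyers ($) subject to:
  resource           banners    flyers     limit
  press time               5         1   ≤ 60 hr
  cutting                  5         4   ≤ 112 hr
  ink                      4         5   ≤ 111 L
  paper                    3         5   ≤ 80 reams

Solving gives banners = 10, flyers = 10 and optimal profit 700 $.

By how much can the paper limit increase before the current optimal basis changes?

22

Binding constraints: press time, paper. The basis is B = [[5,1],[3,5]] with det 22.
Per unit increase in paper, x* moves by d = (-0.0455, 0.2273).
The basis stays optimal until ink becomes binding; allowable increase = 22 reams.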